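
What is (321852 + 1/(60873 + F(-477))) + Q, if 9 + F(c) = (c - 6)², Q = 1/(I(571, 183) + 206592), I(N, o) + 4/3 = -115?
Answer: 58643465394154898/182206310331 ≈ 3.2185e+5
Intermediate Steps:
I(N, o) = -349/3 (I(N, o) = -4/3 - 115 = -349/3)
Q = 3/619427 (Q = 1/(-349/3 + 206592) = 1/(619427/3) = 3/619427 ≈ 4.8432e-6)
F(c) = -9 + (-6 + c)² (F(c) = -9 + (c - 6)² = -9 + (-6 + c)²)
(321852 + 1/(60873 + F(-477))) + Q = (321852 + 1/(60873 + (-9 + (-6 - 477)²))) + 3/619427 = (321852 + 1/(60873 + (-9 + (-483)²))) + 3/619427 = (321852 + 1/(60873 + (-9 + 233289))) + 3/619427 = (321852 + 1/(60873 + 233280)) + 3/619427 = (321852 + 1/294153) + 3/619427 = 94673731357/294153 + 3/619427 = 58643465394154898/182206310331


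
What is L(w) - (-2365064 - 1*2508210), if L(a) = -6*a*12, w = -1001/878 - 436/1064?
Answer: 284542364462/58387 ≈ 4.8734e+6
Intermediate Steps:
w = -90492/58387 (w = -1001*1/878 - 436*1/1064 = -1001/878 - 109/266 = -90492/58387 ≈ -1.5499)
L(a) = -72*a
L(w) - (-2365064 - 1*2508210) = -72*(-90492/58387) - (-2365064 - 1*2508210) = 6515424/58387 - (-2365064 - 2508210) = 6515424/58387 - 1*(-4873274) = 6515424/58387 + 4873274 = 284542364462/58387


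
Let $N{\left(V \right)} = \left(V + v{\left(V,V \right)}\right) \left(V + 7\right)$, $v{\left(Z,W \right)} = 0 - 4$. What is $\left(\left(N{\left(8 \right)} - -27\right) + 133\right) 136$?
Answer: $29920$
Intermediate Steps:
$v{\left(Z,W \right)} = -4$
$N{\left(V \right)} = \left(-4 + V\right) \left(7 + V\right)$ ($N{\left(V \right)} = \left(V - 4\right) \left(V + 7\right) = \left(-4 + V\right) \left(7 + V\right)$)
$\left(\left(N{\left(8 \right)} - -27\right) + 133\right) 136 = \left(\left(\left(-28 + 8^{2} + 3 \cdot 8\right) - -27\right) + 133\right) 136 = \left(\left(\left(-28 + 64 + 24\right) + 27\right) + 133\right) 136 = \left(\left(60 + 27\right) + 133\right) 136 = \left(87 + 133\right) 136 = 220 \cdot 136 = 29920$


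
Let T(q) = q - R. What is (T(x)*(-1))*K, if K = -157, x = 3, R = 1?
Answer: 314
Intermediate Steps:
T(q) = -1 + q (T(q) = q - 1*1 = q - 1 = -1 + q)
(T(x)*(-1))*K = ((-1 + 3)*(-1))*(-157) = (2*(-1))*(-157) = -2*(-157) = 314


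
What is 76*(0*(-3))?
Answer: 0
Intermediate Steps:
76*(0*(-3)) = 76*0 = 0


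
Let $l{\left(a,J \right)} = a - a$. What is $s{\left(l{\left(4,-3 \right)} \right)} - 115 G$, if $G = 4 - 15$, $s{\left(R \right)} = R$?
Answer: $1265$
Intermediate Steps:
$l{\left(a,J \right)} = 0$
$G = -11$ ($G = 4 - 15 = -11$)
$s{\left(l{\left(4,-3 \right)} \right)} - 115 G = 0 - -1265 = 0 + 1265 = 1265$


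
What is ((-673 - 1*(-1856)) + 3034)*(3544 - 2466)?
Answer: 4545926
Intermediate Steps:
((-673 - 1*(-1856)) + 3034)*(3544 - 2466) = ((-673 + 1856) + 3034)*1078 = (1183 + 3034)*1078 = 4217*1078 = 4545926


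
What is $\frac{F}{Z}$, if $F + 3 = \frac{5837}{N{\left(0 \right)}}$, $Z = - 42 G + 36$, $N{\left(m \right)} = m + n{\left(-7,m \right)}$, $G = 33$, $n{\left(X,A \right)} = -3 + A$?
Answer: $\frac{2923}{2025} \approx 1.4435$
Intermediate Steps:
$N{\left(m \right)} = -3 + 2 m$ ($N{\left(m \right)} = m + \left(-3 + m\right) = -3 + 2 m$)
$Z = -1350$ ($Z = \left(-42\right) 33 + 36 = -1386 + 36 = -1350$)
$F = - \frac{5846}{3}$ ($F = -3 + \frac{5837}{-3 + 2 \cdot 0} = -3 + \frac{5837}{-3 + 0} = -3 + \frac{5837}{-3} = -3 + 5837 \left(- \frac{1}{3}\right) = -3 - \frac{5837}{3} = - \frac{5846}{3} \approx -1948.7$)
$\frac{F}{Z} = - \frac{5846}{3 \left(-1350\right)} = \left(- \frac{5846}{3}\right) \left(- \frac{1}{1350}\right) = \frac{2923}{2025}$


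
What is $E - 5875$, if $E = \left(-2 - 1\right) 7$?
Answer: $-5896$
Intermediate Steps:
$E = -21$ ($E = \left(-2 - 1\right) 7 = \left(-3\right) 7 = -21$)
$E - 5875 = -21 - 5875 = -5896$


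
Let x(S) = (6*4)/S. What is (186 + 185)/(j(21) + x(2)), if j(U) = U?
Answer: 371/33 ≈ 11.242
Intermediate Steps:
x(S) = 24/S
(186 + 185)/(j(21) + x(2)) = (186 + 185)/(21 + 24/2) = 371/(21 + 24*(1/2)) = 371/(21 + 12) = 371/33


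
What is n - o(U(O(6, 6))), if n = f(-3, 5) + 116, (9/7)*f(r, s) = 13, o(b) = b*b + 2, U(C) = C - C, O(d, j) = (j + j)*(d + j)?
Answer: 1117/9 ≈ 124.11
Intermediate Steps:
O(d, j) = 2*j*(d + j) (O(d, j) = (2*j)*(d + j) = 2*j*(d + j))
U(C) = 0
o(b) = 2 + b² (o(b) = b² + 2 = 2 + b²)
f(r, s) = 91/9 (f(r, s) = (7/9)*13 = 91/9)
n = 1135/9 (n = 91/9 + 116 = 1135/9 ≈ 126.11)
n - o(U(O(6, 6))) = 1135/9 - (2 + 0²) = 1135/9 - (2 + 0) = 1135/9 - 1*2 = 1135/9 - 2 = 1117/9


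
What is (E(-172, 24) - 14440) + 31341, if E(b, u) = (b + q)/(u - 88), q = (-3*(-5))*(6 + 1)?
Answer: 1081731/64 ≈ 16902.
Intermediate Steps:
q = 105 (q = 15*7 = 105)
E(b, u) = (105 + b)/(-88 + u) (E(b, u) = (b + 105)/(u - 88) = (105 + b)/(-88 + u))
(E(-172, 24) - 14440) + 31341 = ((105 - 172)/(-88 + 24) - 14440) + 31341 = (-67/(-64) - 14440) + 31341 = (-1/64*(-67) - 14440) + 31341 = (67/64 - 14440) + 31341 = -924093/64 + 31341 = 1081731/64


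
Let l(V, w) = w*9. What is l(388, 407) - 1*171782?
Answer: -168119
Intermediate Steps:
l(V, w) = 9*w
l(388, 407) - 1*171782 = 9*407 - 1*171782 = 3663 - 171782 = -168119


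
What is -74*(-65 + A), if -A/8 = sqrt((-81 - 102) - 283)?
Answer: 4810 + 592*I*sqrt(466) ≈ 4810.0 + 12780.0*I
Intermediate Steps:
A = -8*I*sqrt(466) (A = -8*sqrt((-81 - 102) - 283) = -8*sqrt(-183 - 283) = -8*I*sqrt(466) ≈ -172.7*I)
-74*(-65 + A) = -74*(-65 - 8*I*sqrt(466)) = 4810 + 592*I*sqrt(466)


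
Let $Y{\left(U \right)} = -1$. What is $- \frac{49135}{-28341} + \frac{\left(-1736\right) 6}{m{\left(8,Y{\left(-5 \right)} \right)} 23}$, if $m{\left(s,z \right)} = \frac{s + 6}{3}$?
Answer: $- \frac{62127007}{651843} \approx -95.31$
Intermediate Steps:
$m{\left(s,z \right)} = 2 + \frac{s}{3}$ ($m{\left(s,z \right)} = \left(6 + s\right) \frac{1}{3} = 2 + \frac{s}{3}$)
$- \frac{49135}{-28341} + \frac{\left(-1736\right) 6}{m{\left(8,Y{\left(-5 \right)} \right)} 23} = - \frac{49135}{-28341} + \frac{\left(-1736\right) 6}{\left(2 + \frac{1}{3} \cdot 8\right) 23} = \left(-49135\right) \left(- \frac{1}{28341}\right) - \frac{10416}{\left(2 + \frac{8}{3}\right) 23} = \frac{49135}{28341} - \frac{10416}{\frac{14}{3} \cdot 23} = \frac{49135}{28341} - \frac{10416}{\frac{322}{3}} = \frac{49135}{28341} - \frac{2232}{23} = - \frac{62127007}{651843}$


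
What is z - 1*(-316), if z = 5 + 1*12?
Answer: 333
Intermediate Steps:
z = 17 (z = 5 + 12 = 17)
z - 1*(-316) = 17 - 1*(-316) = 17 + 316 = 333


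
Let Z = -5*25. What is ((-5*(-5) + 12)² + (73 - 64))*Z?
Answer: -172250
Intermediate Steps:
Z = -125
((-5*(-5) + 12)² + (73 - 64))*Z = ((-5*(-5) + 12)² + (73 - 64))*(-125) = ((25 + 12)² + 9)*(-125) = (37² + 9)*(-125) = (1369 + 9)*(-125) = 1378*(-125) = -172250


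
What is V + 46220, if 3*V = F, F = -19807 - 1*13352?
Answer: 35167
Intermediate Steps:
F = -33159 (F = -19807 - 13352 = -33159)
V = -11053 (V = (⅓)*(-33159) = -11053)
V + 46220 = -11053 + 46220 = 35167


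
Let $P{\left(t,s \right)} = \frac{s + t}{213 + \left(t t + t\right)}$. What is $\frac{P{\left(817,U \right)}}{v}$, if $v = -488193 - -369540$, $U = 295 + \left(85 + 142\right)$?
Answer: $- \frac{1339}{79321784907} \approx -1.6881 \cdot 10^{-8}$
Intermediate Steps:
$U = 522$ ($U = 295 + 227 = 522$)
$P{\left(t,s \right)} = \frac{s + t}{213 + t + t^{2}}$ ($P{\left(t,s \right)} = \frac{s + t}{213 + \left(t^{2} + t\right)} = \frac{s + t}{213 + \left(t + t^{2}\right)} = \frac{s + t}{213 + t + t^{2}}$)
$v = -118653$ ($v = -488193 + 369540 = -118653$)
$\frac{P{\left(817,U \right)}}{v} = \frac{\frac{1}{213 + 817 + 817^{2}} \left(522 + 817\right)}{-118653} = \frac{1}{213 + 817 + 667489} \cdot 1339 \left(- \frac{1}{118653}\right) = \frac{1}{668519} \cdot 1339 \left(- \frac{1}{118653}\right) = \frac{1339}{668519} \left(- \frac{1}{118653}\right) = - \frac{1339}{79321784907}$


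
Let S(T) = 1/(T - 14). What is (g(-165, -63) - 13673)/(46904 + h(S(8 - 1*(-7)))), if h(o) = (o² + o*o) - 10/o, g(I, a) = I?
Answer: -6919/23448 ≈ -0.29508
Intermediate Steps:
S(T) = 1/(-14 + T)
h(o) = -10/o + 2*o² (h(o) = (o² + o²) - 10/o = 2*o² - 10/o = -10/o + 2*o²)
(g(-165, -63) - 13673)/(46904 + h(S(8 - 1*(-7)))) = (-165 - 13673)/(46904 + 2*(-5 + (1/(-14 + (8 - 1*(-7))))³)/(1/(-14 + (8 - 1*(-7))))) = -13838/(46904 + 2*(-5 + (1/(-14 + (8 + 7)))³)/(1/(-14 + (8 + 7)))) = -13838/(46904 + 2*(-5 + (1/(-14 + 15))³)/(1/(-14 + 15))) = -13838/(46904 + 2*(-5 + (1/1)³)/(1/1)) = -13838/(46904 + 2*(-5 + 1³)/1) = -13838/(46904 + 2*1*(-5 + 1)) = -13838/(46904 + 2*1*(-4)) = -13838/(46904 - 8) = -13838/46896 = -13838*1/46896 = -6919/23448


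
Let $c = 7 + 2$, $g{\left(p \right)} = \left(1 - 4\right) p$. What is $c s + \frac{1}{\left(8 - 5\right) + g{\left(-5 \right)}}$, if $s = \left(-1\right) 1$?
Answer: $- \frac{161}{18} \approx -8.9444$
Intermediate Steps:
$g{\left(p \right)} = - 3 p$
$c = 9$
$s = -1$
$c s + \frac{1}{\left(8 - 5\right) + g{\left(-5 \right)}} = 9 \left(-1\right) + \frac{1}{\left(8 - 5\right) - -15} = -9 + \frac{1}{\left(8 - 5\right) + 15} = -9 + \frac{1}{3 + 15} = -9 + \frac{1}{18} = - \frac{161}{18}$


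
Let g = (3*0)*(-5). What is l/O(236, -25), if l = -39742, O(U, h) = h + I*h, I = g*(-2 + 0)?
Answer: 39742/25 ≈ 1589.7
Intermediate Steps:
g = 0 (g = 0*(-5) = 0)
I = 0 (I = 0*(-2 + 0) = 0*(-2) = 0)
O(U, h) = h (O(U, h) = h + 0*h = h + 0 = h)
l/O(236, -25) = -39742/(-25) = -39742*(-1/25) = 39742/25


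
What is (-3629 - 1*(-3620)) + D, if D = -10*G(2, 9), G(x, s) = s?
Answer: -99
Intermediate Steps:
D = -90 (D = -10*9 = -90)
(-3629 - 1*(-3620)) + D = (-3629 - 1*(-3620)) - 90 = (-3629 + 3620) - 90 = -9 - 90 = -99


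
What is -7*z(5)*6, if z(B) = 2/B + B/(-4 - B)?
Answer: 98/15 ≈ 6.5333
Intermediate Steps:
-7*z(5)*6 = -7*(8 - 1*5**2 + 2*5)/(5*(4 + 5))*6 = -7*(8 - 1*25 + 10)/(5*9)*6 = -7*(8 - 25 + 10)/(5*9)*6 = -7*(-7)/(5*9)*6 = -7*(-7/45)*6 = (49/45)*6 = 98/15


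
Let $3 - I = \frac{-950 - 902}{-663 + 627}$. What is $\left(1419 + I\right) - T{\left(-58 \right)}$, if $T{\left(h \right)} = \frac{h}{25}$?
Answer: $\frac{308897}{225} \approx 1372.9$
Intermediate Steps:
$T{\left(h \right)} = \frac{h}{25}$ ($T{\left(h \right)} = h \frac{1}{25} = \frac{h}{25}$)
$I = - \frac{436}{9}$ ($I = 3 - \frac{-950 - 902}{-663 + 627} = 3 - - \frac{1852}{-36} = 3 - \left(-1852\right) \left(- \frac{1}{36}\right) = 3 - \frac{463}{9} = - \frac{436}{9} \approx -48.444$)
$\left(1419 + I\right) - T{\left(-58 \right)} = \left(1419 - \frac{436}{9}\right) - \frac{1}{25} \left(-58\right) = \frac{12335}{9} - - \frac{58}{25} = \frac{12335}{9} + \frac{58}{25} = \frac{308897}{225}$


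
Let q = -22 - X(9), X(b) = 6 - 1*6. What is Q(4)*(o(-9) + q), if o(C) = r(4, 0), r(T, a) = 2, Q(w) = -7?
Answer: 140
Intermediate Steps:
X(b) = 0 (X(b) = 6 - 6 = 0)
q = -22 (q = -22 - 1*0 = -22 + 0 = -22)
o(C) = 2
Q(4)*(o(-9) + q) = -7*(2 - 22) = -7*(-20) = 140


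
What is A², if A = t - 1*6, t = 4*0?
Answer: 36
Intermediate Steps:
t = 0
A = -6 (A = 0 - 1*6 = 0 - 6 = -6)
A² = (-6)² = 36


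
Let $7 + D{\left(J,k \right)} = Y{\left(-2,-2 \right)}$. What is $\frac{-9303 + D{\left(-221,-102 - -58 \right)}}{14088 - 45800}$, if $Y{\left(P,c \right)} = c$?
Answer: $\frac{291}{991} \approx 0.29364$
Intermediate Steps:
$D{\left(J,k \right)} = -9$ ($D{\left(J,k \right)} = -7 - 2 = -9$)
$\frac{-9303 + D{\left(-221,-102 - -58 \right)}}{14088 - 45800} = \frac{-9303 - 9}{14088 - 45800} = - \frac{9312}{-31712} = \left(-9312\right) \left(- \frac{1}{31712}\right) = \frac{291}{991}$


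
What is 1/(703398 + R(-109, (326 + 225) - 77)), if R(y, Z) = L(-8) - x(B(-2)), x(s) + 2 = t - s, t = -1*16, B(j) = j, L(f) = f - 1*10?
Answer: 1/703396 ≈ 1.4217e-6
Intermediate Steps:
L(f) = -10 + f (L(f) = f - 10 = -10 + f)
t = -16
x(s) = -18 - s (x(s) = -2 + (-16 - s) = -18 - s)
R(y, Z) = -2 (R(y, Z) = (-10 - 8) - (-18 - 1*(-2)) = -18 - (-18 + 2) = -18 - 1*(-16) = -18 + 16 = -2)
1/(703398 + R(-109, (326 + 225) - 77)) = 1/(703398 - 2) = 1/703396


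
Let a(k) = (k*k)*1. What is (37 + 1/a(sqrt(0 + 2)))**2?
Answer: 5625/4 ≈ 1406.3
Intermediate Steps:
a(k) = k**2 (a(k) = k**2*1 = k**2)
(37 + 1/a(sqrt(0 + 2)))**2 = (37 + 1/((sqrt(0 + 2))**2))**2 = (37 + 1/((sqrt(2))**2))**2 = (37 + 1/2)**2 = (75/2)**2 = 5625/4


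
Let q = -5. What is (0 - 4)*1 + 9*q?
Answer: -49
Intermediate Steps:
(0 - 4)*1 + 9*q = (0 - 4)*1 + 9*(-5) = -4*1 - 45 = -4 - 45 = -49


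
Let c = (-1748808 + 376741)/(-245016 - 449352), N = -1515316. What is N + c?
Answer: -1052185568221/694368 ≈ -1.5153e+6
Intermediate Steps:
c = 1372067/694368 (c = -1372067/(-694368) = -1372067*(-1/694368) = 1372067/694368 ≈ 1.9760)
N + c = -1515316 + 1372067/694368 = -1052185568221/694368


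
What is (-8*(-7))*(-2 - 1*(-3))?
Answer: 56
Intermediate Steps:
(-8*(-7))*(-2 - 1*(-3)) = 56*(-2 + 3) = 56*1 = 56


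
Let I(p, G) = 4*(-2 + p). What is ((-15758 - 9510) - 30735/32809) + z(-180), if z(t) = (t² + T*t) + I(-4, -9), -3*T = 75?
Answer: 380816137/32809 ≈ 11607.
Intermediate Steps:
T = -25 (T = -⅓*75 = -25)
I(p, G) = -8 + 4*p
z(t) = -24 + t² - 25*t (z(t) = (t² - 25*t) + (-8 + 4*(-4)) = (t² - 25*t) + (-8 - 16) = (t² - 25*t) - 24 = -24 + t² - 25*t)
((-15758 - 9510) - 30735/32809) + z(-180) = ((-15758 - 9510) - 30735/32809) + (-24 + (-180)² - 25*(-180)) = (-25268 - 30735*1/32809) + (-24 + 32400 + 4500) = (-25268 - 30735/32809) + 36876 = -829048547/32809 + 36876 = 380816137/32809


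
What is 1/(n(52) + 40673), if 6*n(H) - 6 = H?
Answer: 3/122048 ≈ 2.4580e-5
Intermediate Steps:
n(H) = 1 + H/6
1/(n(52) + 40673) = 1/((1 + (⅙)*52) + 40673) = 1/((1 + 26/3) + 40673) = 1/(29/3 + 40673) = 1/(122048/3) = 3/122048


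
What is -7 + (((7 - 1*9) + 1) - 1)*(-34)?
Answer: 61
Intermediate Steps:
-7 + (((7 - 1*9) + 1) - 1)*(-34) = -7 + (((7 - 9) + 1) - 1)*(-34) = -7 + ((-2 + 1) - 1)*(-34) = -7 + (-1 - 1)*(-34) = -7 - 2*(-34) = -7 + 68 = 61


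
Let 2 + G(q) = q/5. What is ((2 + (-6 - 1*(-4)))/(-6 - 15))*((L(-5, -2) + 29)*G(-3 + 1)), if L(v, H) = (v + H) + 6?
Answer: 0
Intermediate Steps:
G(q) = -2 + q/5
L(v, H) = 6 + H + v (L(v, H) = (H + v) + 6 = 6 + H + v)
((2 + (-6 - 1*(-4)))/(-6 - 15))*((L(-5, -2) + 29)*G(-3 + 1)) = ((2 + (-6 - 1*(-4)))/(-6 - 15))*(((6 - 2 - 5) + 29)*(-2 + (-3 + 1)/5)) = ((2 + (-6 + 4))/(-21))*((-1 + 29)*(-2 + (1/5)*(-2))) = ((2 - 2)*(-1/21))*(28*(-2 - 2/5)) = (0*(-1/21))*(28*(-12/5)) = 0*(-336/5) = 0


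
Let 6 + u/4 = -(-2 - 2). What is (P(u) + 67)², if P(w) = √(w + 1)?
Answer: (67 + I*√7)² ≈ 4482.0 + 354.53*I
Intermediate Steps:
u = -8 (u = -24 + 4*(-(-2 - 2)) = -24 + 4*(-1*(-4)) = -24 + 4*4 = -24 + 16 = -8)
P(w) = √(1 + w)
(P(u) + 67)² = (√(1 - 8) + 67)² = (√(-7) + 67)² = (I*√7 + 67)² = (67 + I*√7)²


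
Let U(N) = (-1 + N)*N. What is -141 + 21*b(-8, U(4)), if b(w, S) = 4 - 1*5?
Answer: -162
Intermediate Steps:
U(N) = N*(-1 + N)
b(w, S) = -1 (b(w, S) = 4 - 5 = -1)
-141 + 21*b(-8, U(4)) = -141 + 21*(-1) = -141 - 21 = -162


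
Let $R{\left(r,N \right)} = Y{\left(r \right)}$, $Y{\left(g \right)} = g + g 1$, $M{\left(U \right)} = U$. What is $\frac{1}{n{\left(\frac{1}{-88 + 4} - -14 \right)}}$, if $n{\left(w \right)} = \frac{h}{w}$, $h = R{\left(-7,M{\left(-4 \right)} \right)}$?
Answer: $- \frac{1175}{1176} \approx -0.99915$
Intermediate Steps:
$Y{\left(g \right)} = 2 g$ ($Y{\left(g \right)} = g + g = 2 g$)
$R{\left(r,N \right)} = 2 r$
$h = -14$ ($h = 2 \left(-7\right) = -14$)
$n{\left(w \right)} = - \frac{14}{w}$
$\frac{1}{n{\left(\frac{1}{-88 + 4} - -14 \right)}} = \frac{1}{\left(-14\right) \frac{1}{\frac{1}{-88 + 4} - -14}} = \frac{1}{\left(-14\right) \frac{1}{\frac{1}{-84} + 14}} = \frac{1}{\left(-14\right) \frac{1}{- \frac{1}{84} + 14}} = \frac{1}{\left(-14\right) \frac{1}{\frac{1175}{84}}} = \frac{1}{\left(-14\right) \frac{84}{1175}} = \frac{1}{- \frac{1176}{1175}} = - \frac{1175}{1176}$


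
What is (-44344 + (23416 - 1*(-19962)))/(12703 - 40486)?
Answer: 46/1323 ≈ 0.034769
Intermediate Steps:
(-44344 + (23416 - 1*(-19962)))/(12703 - 40486) = (-44344 + (23416 + 19962))/(-27783) = (-44344 + 43378)*(-1/27783) = -966*(-1/27783) = 46/1323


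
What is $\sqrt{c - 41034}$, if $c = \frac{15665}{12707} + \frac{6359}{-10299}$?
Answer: $\frac{2 i \sqrt{175692622802362849905}}{130869393} \approx 202.57 i$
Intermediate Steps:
$c = \frac{80530022}{130869393}$ ($c = 15665 \cdot \frac{1}{12707} + 6359 \left(- \frac{1}{10299}\right) = \frac{15665}{12707} - \frac{6359}{10299} = \frac{80530022}{130869393} \approx 0.61535$)
$\sqrt{c - 41034} = \sqrt{\frac{80530022}{130869393} - 41034} = \sqrt{- \frac{5370014142340}{130869393}} = \frac{2 i \sqrt{175692622802362849905}}{130869393}$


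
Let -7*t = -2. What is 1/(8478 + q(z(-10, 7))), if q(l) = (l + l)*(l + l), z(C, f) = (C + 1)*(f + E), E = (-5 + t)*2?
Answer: 49/509058 ≈ 9.6256e-5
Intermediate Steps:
t = 2/7 (t = -⅐*(-2) = 2/7 ≈ 0.28571)
E = -66/7 (E = (-5 + 2/7)*2 = -33/7*2 = -66/7 ≈ -9.4286)
z(C, f) = (1 + C)*(-66/7 + f) (z(C, f) = (C + 1)*(f - 66/7) = (1 + C)*(-66/7 + f))
q(l) = 4*l² (q(l) = (2*l)*(2*l) = 4*l²)
1/(8478 + q(z(-10, 7))) = 1/(8478 + 4*(-66/7 + 7 - 66/7*(-10) - 10*7)²) = 1/(8478 + 4*(-66/7 + 7 + 660/7 - 70)²) = 1/(8478 + 4*(153/7)²) = 1/(8478 + 4*(23409/49)) = 1/(8478 + 93636/49) = 1/(509058/49) = 49/509058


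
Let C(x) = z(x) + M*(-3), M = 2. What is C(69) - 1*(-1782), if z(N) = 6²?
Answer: 1812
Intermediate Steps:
z(N) = 36
C(x) = 30 (C(x) = 36 + 2*(-3) = 36 - 6 = 30)
C(69) - 1*(-1782) = 30 - 1*(-1782) = 30 + 1782 = 1812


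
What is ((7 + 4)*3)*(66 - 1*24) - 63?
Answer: 1323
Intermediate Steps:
((7 + 4)*3)*(66 - 1*24) - 63 = (11*3)*(66 - 24) - 63 = 33*42 - 63 = 1386 - 63 = 1323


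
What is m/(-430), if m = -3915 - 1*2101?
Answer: 3008/215 ≈ 13.991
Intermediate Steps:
m = -6016 (m = -3915 - 2101 = -6016)
m/(-430) = -6016/(-430) = -6016*(-1/430) = 3008/215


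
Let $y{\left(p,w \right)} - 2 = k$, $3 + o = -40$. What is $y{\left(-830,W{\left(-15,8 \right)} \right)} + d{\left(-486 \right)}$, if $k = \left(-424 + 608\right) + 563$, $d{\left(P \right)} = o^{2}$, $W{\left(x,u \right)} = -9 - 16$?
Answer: $2598$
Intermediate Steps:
$o = -43$ ($o = -3 - 40 = -43$)
$W{\left(x,u \right)} = -25$
$d{\left(P \right)} = 1849$ ($d{\left(P \right)} = \left(-43\right)^{2} = 1849$)
$k = 747$ ($k = 184 + 563 = 747$)
$y{\left(p,w \right)} = 749$ ($y{\left(p,w \right)} = 2 + 747 = 749$)
$y{\left(-830,W{\left(-15,8 \right)} \right)} + d{\left(-486 \right)} = 749 + 1849 = 2598$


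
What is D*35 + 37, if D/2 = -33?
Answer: -2273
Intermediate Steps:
D = -66 (D = 2*(-33) = -66)
D*35 + 37 = -66*35 + 37 = -2310 + 37 = -2273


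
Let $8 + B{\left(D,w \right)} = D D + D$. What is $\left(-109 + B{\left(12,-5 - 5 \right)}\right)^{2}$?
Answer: $1521$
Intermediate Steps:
$B{\left(D,w \right)} = -8 + D + D^{2}$ ($B{\left(D,w \right)} = -8 + \left(D D + D\right) = -8 + \left(D^{2} + D\right) = -8 + \left(D + D^{2}\right) = -8 + D + D^{2}$)
$\left(-109 + B{\left(12,-5 - 5 \right)}\right)^{2} = \left(-109 + \left(-8 + 12 + 12^{2}\right)\right)^{2} = \left(-109 + \left(-8 + 12 + 144\right)\right)^{2} = \left(-109 + 148\right)^{2} = 39^{2} = 1521$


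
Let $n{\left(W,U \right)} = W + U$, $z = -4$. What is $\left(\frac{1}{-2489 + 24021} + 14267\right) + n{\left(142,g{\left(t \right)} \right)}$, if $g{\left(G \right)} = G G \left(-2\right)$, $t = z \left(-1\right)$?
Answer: $\frac{309565565}{21532} \approx 14377.0$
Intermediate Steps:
$t = 4$ ($t = \left(-4\right) \left(-1\right) = 4$)
$g{\left(G \right)} = - 2 G^{2}$ ($g{\left(G \right)} = G^{2} \left(-2\right) = - 2 G^{2}$)
$n{\left(W,U \right)} = U + W$
$\left(\frac{1}{-2489 + 24021} + 14267\right) + n{\left(142,g{\left(t \right)} \right)} = \left(\frac{1}{-2489 + 24021} + 14267\right) + \left(- 2 \cdot 4^{2} + 142\right) = \left(\frac{1}{21532} + 14267\right) + \left(\left(-2\right) 16 + 142\right) = \left(\frac{1}{21532} + 14267\right) + \left(-32 + 142\right) = \frac{307197045}{21532} + 110 = \frac{309565565}{21532}$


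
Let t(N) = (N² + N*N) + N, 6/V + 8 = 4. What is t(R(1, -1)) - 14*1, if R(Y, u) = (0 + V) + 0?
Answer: -11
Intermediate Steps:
V = -3/2 (V = 6/(-8 + 4) = 6/(-4) = 6*(-¼) = -3/2 ≈ -1.5000)
R(Y, u) = -3/2 (R(Y, u) = (0 - 3/2) + 0 = -3/2 + 0 = -3/2)
t(N) = N + 2*N² (t(N) = (N² + N²) + N = 2*N² + N = N + 2*N²)
t(R(1, -1)) - 14*1 = -3*(1 + 2*(-3/2))/2 - 14*1 = -3*(1 - 3)/2 - 14 = -3/2*(-2) - 14 = 3 - 14 = -11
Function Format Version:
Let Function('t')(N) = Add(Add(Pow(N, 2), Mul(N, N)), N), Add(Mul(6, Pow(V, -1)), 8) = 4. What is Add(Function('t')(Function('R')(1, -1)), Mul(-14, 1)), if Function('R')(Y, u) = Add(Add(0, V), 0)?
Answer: -11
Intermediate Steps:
V = Rational(-3, 2) (V = Mul(6, Pow(Add(-8, 4), -1)) = Mul(6, Pow(-4, -1)) = Mul(6, Rational(-1, 4)) = Rational(-3, 2) ≈ -1.5000)
Function('R')(Y, u) = Rational(-3, 2) (Function('R')(Y, u) = Add(Add(0, Rational(-3, 2)), 0) = Add(Rational(-3, 2), 0) = Rational(-3, 2))
Function('t')(N) = Add(N, Mul(2, Pow(N, 2))) (Function('t')(N) = Add(Add(Pow(N, 2), Pow(N, 2)), N) = Add(Mul(2, Pow(N, 2)), N) = Add(N, Mul(2, Pow(N, 2))))
Add(Function('t')(Function('R')(1, -1)), Mul(-14, 1)) = Add(Mul(Rational(-3, 2), Add(1, Mul(2, Rational(-3, 2)))), Mul(-14, 1)) = Add(Mul(Rational(-3, 2), Add(1, -3)), -14) = Add(Mul(Rational(-3, 2), -2), -14) = Add(3, -14) = -11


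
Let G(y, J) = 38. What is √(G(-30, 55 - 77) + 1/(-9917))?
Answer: √3737171865/9917 ≈ 6.1644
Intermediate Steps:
√(G(-30, 55 - 77) + 1/(-9917)) = √(38 + 1/(-9917)) = √(38 - 1/9917) = √(376845/9917) = √3737171865/9917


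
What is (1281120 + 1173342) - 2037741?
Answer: 416721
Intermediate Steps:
(1281120 + 1173342) - 2037741 = 2454462 - 2037741 = 416721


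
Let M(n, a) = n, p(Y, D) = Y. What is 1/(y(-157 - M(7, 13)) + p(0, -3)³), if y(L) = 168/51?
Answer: 17/56 ≈ 0.30357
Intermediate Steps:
y(L) = 56/17 (y(L) = 168*(1/51) = 56/17)
1/(y(-157 - M(7, 13)) + p(0, -3)³) = 1/(56/17 + 0³) = 1/(56/17 + 0) = 1/(56/17) = 17/56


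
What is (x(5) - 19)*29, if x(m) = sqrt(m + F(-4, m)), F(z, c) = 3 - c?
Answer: -551 + 29*sqrt(3) ≈ -500.77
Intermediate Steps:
x(m) = sqrt(3) (x(m) = sqrt(m + (3 - m)) = sqrt(3))
(x(5) - 19)*29 = (sqrt(3) - 19)*29 = (-19 + sqrt(3))*29 = -551 + 29*sqrt(3)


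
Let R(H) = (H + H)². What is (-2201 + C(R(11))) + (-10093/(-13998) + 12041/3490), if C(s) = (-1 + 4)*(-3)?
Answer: -26940349928/12213255 ≈ -2205.8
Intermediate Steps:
R(H) = 4*H² (R(H) = (2*H)² = 4*H²)
C(s) = -9 (C(s) = 3*(-3) = -9)
(-2201 + C(R(11))) + (-10093/(-13998) + 12041/3490) = (-2201 - 9) + (-10093/(-13998) + 12041/3490) = -2210 + (-10093*(-1/13998) + 12041*(1/3490)) = -2210 + (10093/13998 + 12041/3490) = -2210 + 50943622/12213255 = -26940349928/12213255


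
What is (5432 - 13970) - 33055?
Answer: -41593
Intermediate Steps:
(5432 - 13970) - 33055 = -8538 - 33055 = -41593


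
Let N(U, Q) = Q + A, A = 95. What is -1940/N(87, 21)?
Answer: -485/29 ≈ -16.724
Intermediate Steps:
N(U, Q) = 95 + Q (N(U, Q) = Q + 95 = 95 + Q)
-1940/N(87, 21) = -1940/(95 + 21) = -1940/116 = -1940*1/116 = -485/29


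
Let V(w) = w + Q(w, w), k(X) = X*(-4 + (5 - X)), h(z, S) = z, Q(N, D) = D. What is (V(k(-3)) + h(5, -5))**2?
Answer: 361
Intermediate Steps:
k(X) = X*(1 - X)
V(w) = 2*w (V(w) = w + w = 2*w)
(V(k(-3)) + h(5, -5))**2 = (2*(-3*(1 - 1*(-3))) + 5)**2 = (2*(-3*(1 + 3)) + 5)**2 = (2*(-3*4) + 5)**2 = (2*(-12) + 5)**2 = (-24 + 5)**2 = (-19)**2 = 361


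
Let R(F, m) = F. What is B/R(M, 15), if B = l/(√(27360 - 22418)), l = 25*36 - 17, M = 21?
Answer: 883*√4942/103782 ≈ 0.59812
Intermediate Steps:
l = 883 (l = 900 - 17 = 883)
B = 883*√4942/4942 (B = 883/(√(27360 - 22418)) = 883/(√4942) = 883*(√4942/4942) = 883*√4942/4942 ≈ 12.561)
B/R(M, 15) = (883*√4942/4942)/21 = (883*√4942/4942)*(1/21) = 883*√4942/103782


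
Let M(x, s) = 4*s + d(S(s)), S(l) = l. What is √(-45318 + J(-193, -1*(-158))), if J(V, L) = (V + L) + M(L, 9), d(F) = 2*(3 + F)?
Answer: I*√45293 ≈ 212.82*I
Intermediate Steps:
d(F) = 6 + 2*F
M(x, s) = 6 + 6*s (M(x, s) = 4*s + (6 + 2*s) = 6 + 6*s)
J(V, L) = 60 + L + V (J(V, L) = (V + L) + (6 + 6*9) = (L + V) + (6 + 54) = (L + V) + 60 = 60 + L + V)
√(-45318 + J(-193, -1*(-158))) = √(-45318 + (60 - 1*(-158) - 193)) = √(-45318 + (60 + 158 - 193)) = √(-45318 + 25) = √(-45293) = I*√45293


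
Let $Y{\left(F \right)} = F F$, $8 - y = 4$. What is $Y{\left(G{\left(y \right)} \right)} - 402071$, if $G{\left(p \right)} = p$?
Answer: $-402055$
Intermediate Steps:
$y = 4$ ($y = 8 - 4 = 4$)
$Y{\left(F \right)} = F^{2}$
$Y{\left(G{\left(y \right)} \right)} - 402071 = 4^{2} - 402071 = 16 - 402071 = -402055$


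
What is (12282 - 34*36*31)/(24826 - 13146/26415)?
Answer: -112976955/109294274 ≈ -1.0337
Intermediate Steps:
(12282 - 34*36*31)/(24826 - 13146/26415) = (12282 - 1224*31)/(24826 - 13146*1/26415) = (12282 - 37944)/(24826 - 4382/8805) = -25662/218588548/8805 = -25662*8805/218588548 = -112976955/109294274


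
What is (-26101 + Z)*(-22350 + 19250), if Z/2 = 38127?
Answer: -155474300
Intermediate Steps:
Z = 76254 (Z = 2*38127 = 76254)
(-26101 + Z)*(-22350 + 19250) = (-26101 + 76254)*(-22350 + 19250) = 50153*(-3100) = -155474300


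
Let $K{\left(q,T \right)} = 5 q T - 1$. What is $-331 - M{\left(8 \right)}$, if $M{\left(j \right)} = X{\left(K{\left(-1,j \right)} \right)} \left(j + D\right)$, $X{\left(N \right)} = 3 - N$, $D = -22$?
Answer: $285$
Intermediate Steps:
$K{\left(q,T \right)} = -1 + 5 T q$ ($K{\left(q,T \right)} = 5 T q - 1 = -1 + 5 T q$)
$M{\left(j \right)} = \left(-22 + j\right) \left(4 + 5 j\right)$ ($M{\left(j \right)} = \left(3 - \left(-1 + 5 j \left(-1\right)\right)\right) \left(j - 22\right) = \left(3 - \left(-1 - 5 j\right)\right) \left(-22 + j\right) = \left(3 + \left(1 + 5 j\right)\right) \left(-22 + j\right) = \left(4 + 5 j\right) \left(-22 + j\right) = \left(-22 + j\right) \left(4 + 5 j\right)$)
$-331 - M{\left(8 \right)} = -331 - \left(-88 - 848 + 5 \cdot 8^{2}\right) = -331 - \left(-88 - 848 + 5 \cdot 64\right) = -331 - \left(-88 - 848 + 320\right) = -331 - -616 = -331 + 616 = 285$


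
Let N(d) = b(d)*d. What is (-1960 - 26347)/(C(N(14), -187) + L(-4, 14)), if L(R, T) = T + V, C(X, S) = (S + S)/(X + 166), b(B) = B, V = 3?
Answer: -5123567/2890 ≈ -1772.9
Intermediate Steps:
N(d) = d**2 (N(d) = d*d = d**2)
C(X, S) = 2*S/(166 + X) (C(X, S) = (2*S)/(166 + X) = 2*S/(166 + X))
L(R, T) = 3 + T (L(R, T) = T + 3 = 3 + T)
(-1960 - 26347)/(C(N(14), -187) + L(-4, 14)) = (-1960 - 26347)/(2*(-187)/(166 + 14**2) + (3 + 14)) = -28307/(2*(-187)/(166 + 196) + 17) = -28307/(2*(-187)/362 + 17) = -28307/(2*(-187)*(1/362) + 17) = -28307/(-187/181 + 17) = -28307/2890/181 = -28307*181/2890 = -5123567/2890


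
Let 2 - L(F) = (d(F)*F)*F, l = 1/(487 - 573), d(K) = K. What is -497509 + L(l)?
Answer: -316442312391/636056 ≈ -4.9751e+5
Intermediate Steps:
l = -1/86 (l = 1/(-86) = -1/86 ≈ -0.011628)
L(F) = 2 - F³ (L(F) = 2 - F*F*F = 2 - F²*F = 2 - F³)
-497509 + L(l) = -497509 + (2 - (-1/86)³) = -497509 + (2 - 1*(-1/636056)) = -497509 + (2 + 1/636056) = -497509 + 1272113/636056 = -316442312391/636056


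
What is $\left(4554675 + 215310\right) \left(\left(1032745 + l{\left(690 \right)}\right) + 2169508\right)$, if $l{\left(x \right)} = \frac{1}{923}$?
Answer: $\frac{14098546975207200}{923} \approx 1.5275 \cdot 10^{13}$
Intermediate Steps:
$l{\left(x \right)} = \frac{1}{923}$
$\left(4554675 + 215310\right) \left(\left(1032745 + l{\left(690 \right)}\right) + 2169508\right) = \left(4554675 + 215310\right) \left(\left(1032745 + \frac{1}{923}\right) + 2169508\right) = 4769985 \left(\frac{953223636}{923} + 2169508\right) = 4769985 \cdot \frac{2955679520}{923} = \frac{14098546975207200}{923}$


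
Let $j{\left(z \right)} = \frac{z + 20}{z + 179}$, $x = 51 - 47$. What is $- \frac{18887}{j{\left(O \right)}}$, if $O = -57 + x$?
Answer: $72114$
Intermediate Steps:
$x = 4$
$O = -53$ ($O = -57 + 4 = -53$)
$j{\left(z \right)} = \frac{20 + z}{179 + z}$
$- \frac{18887}{j{\left(O \right)}} = - \frac{18887}{\frac{1}{179 - 53} \left(20 - 53\right)} = - \frac{18887}{\frac{1}{126} \left(-33\right)} = - \frac{18887}{- \frac{11}{42}} = \left(-18887\right) \left(- \frac{42}{11}\right) = 72114$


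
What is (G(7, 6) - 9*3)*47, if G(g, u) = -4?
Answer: -1457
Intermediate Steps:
(G(7, 6) - 9*3)*47 = (-4 - 9*3)*47 = (-4 - 27)*47 = -31*47 = -1457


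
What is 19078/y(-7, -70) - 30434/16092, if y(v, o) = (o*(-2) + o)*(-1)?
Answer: -77283389/281610 ≈ -274.43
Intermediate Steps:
y(v, o) = o (y(v, o) = (-2*o + o)*(-1) = -o*(-1) = o)
19078/y(-7, -70) - 30434/16092 = 19078/(-70) - 30434/16092 = 19078*(-1/70) - 30434*1/16092 = -9539/35 - 15217/8046 = -77283389/281610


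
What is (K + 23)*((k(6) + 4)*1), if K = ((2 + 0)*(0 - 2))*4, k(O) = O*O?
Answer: 280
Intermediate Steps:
k(O) = O²
K = -16 (K = (2*(-2))*4 = -4*4 = -16)
(K + 23)*((k(6) + 4)*1) = (-16 + 23)*((6² + 4)*1) = 7*((36 + 4)*1) = 7*(40*1) = 7*40 = 280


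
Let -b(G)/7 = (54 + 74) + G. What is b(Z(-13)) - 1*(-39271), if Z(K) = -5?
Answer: 38410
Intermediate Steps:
b(G) = -896 - 7*G (b(G) = -7*((54 + 74) + G) = -7*(128 + G) = -896 - 7*G)
b(Z(-13)) - 1*(-39271) = (-896 - 7*(-5)) - 1*(-39271) = (-896 + 35) + 39271 = -861 + 39271 = 38410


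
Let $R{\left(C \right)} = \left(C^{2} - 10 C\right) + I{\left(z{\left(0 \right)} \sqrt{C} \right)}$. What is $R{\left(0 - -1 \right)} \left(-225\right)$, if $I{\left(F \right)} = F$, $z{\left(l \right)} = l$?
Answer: $2025$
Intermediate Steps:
$R{\left(C \right)} = C^{2} - 10 C$ ($R{\left(C \right)} = \left(C^{2} - 10 C\right) + 0 \sqrt{C} = \left(C^{2} - 10 C\right) + 0 = C^{2} - 10 C$)
$R{\left(0 - -1 \right)} \left(-225\right) = \left(0 - -1\right) \left(-10 + \left(0 - -1\right)\right) \left(-225\right) = \left(0 + 1\right) \left(-10 + \left(0 + 1\right)\right) \left(-225\right) = 1 \left(-10 + 1\right) \left(-225\right) = 1 \left(-9\right) \left(-225\right) = \left(-9\right) \left(-225\right) = 2025$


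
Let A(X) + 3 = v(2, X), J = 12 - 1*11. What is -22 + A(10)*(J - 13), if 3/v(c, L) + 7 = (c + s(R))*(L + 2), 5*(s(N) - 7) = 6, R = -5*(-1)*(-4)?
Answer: 7898/577 ≈ 13.688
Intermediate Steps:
R = -20 (R = 5*(-4) = -20)
s(N) = 41/5 (s(N) = 7 + (⅕)*6 = 7 + 6/5 = 41/5)
J = 1 (J = 12 - 11 = 1)
v(c, L) = 3/(-7 + (2 + L)*(41/5 + c)) (v(c, L) = 3/(-7 + (c + 41/5)*(L + 2)) = 3/(-7 + (41/5 + c)*(2 + L)) = 3/(-7 + (2 + L)*(41/5 + c)))
A(X) = -3 + 15/(67 + 51*X) (A(X) = -3 + 15/(47 + 10*2 + 41*X + 5*X*2) = -3 + 15/(47 + 20 + 41*X + 10*X) = -3 + 15/(67 + 51*X))
-22 + A(10)*(J - 13) = -22 + (3*(-62 - 51*10)/(67 + 51*10))*(1 - 13) = -22 + (3*(-62 - 510)/(67 + 510))*(-12) = -22 + (3*(-572)/577)*(-12) = -22 + (3*(1/577)*(-572))*(-12) = -22 - 1716/577*(-12) = -22 + 20592/577 = 7898/577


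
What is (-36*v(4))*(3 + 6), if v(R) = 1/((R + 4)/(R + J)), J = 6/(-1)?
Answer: 81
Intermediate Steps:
J = -6 (J = 6*(-1) = -6)
v(R) = (-6 + R)/(4 + R) (v(R) = 1/((R + 4)/(R - 6)) = 1/((4 + R)/(-6 + R)) = (-6 + R)/(4 + R))
(-36*v(4))*(3 + 6) = (-36*(-6 + 4)/(4 + 4))*(3 + 6) = -36*(-2)/8*9 = -9*(-2)/2*9 = -36*(-1/4)*9 = 9*9 = 81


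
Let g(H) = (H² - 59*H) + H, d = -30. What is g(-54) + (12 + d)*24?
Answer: 5616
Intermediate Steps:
g(H) = H² - 58*H
g(-54) + (12 + d)*24 = -54*(-58 - 54) + (12 - 30)*24 = -54*(-112) - 18*24 = 6048 - 432 = 5616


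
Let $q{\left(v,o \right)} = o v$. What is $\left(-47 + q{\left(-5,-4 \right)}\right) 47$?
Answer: $-1269$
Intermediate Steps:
$\left(-47 + q{\left(-5,-4 \right)}\right) 47 = \left(-47 - -20\right) 47 = \left(-47 + 20\right) 47 = \left(-27\right) 47 = -1269$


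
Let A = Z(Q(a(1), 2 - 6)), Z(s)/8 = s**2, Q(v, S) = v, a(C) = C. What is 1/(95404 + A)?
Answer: 1/95412 ≈ 1.0481e-5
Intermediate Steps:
Z(s) = 8*s**2
A = 8 (A = 8*1**2 = 8*1 = 8)
1/(95404 + A) = 1/(95404 + 8) = 1/95412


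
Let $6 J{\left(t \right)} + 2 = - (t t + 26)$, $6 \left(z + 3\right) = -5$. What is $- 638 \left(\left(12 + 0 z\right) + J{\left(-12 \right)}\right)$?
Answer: $\frac{31900}{3} \approx 10633.0$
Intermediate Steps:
$z = - \frac{23}{6}$ ($z = -3 + \frac{1}{6} \left(-5\right) = -3 - \frac{5}{6} = - \frac{23}{6} \approx -3.8333$)
$J{\left(t \right)} = - \frac{14}{3} - \frac{t^{2}}{6}$ ($J{\left(t \right)} = - \frac{1}{3} + \frac{\left(-1\right) \left(t t + 26\right)}{6} = - \frac{1}{3} + \frac{\left(-1\right) \left(t^{2} + 26\right)}{6} = - \frac{1}{3} + \frac{\left(-1\right) \left(26 + t^{2}\right)}{6} = - \frac{1}{3} + \frac{-26 - t^{2}}{6} = - \frac{1}{3} - \left(\frac{13}{3} + \frac{t^{2}}{6}\right) = - \frac{14}{3} - \frac{t^{2}}{6}$)
$- 638 \left(\left(12 + 0 z\right) + J{\left(-12 \right)}\right) = - 638 \left(\left(12 + 0 \left(- \frac{23}{6}\right)\right) - \left(\frac{14}{3} + \frac{\left(-12\right)^{2}}{6}\right)\right) = - 638 \left(\left(12 + 0\right) - \frac{86}{3}\right) = - 638 \left(12 - \frac{86}{3}\right) = \left(-638\right) \left(- \frac{50}{3}\right) = \frac{31900}{3}$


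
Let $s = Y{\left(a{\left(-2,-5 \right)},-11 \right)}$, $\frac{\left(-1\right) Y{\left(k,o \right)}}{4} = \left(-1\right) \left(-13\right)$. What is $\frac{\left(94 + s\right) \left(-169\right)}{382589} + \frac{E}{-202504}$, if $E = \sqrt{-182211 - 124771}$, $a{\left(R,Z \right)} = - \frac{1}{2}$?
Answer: $- \frac{7098}{382589} - \frac{i \sqrt{306982}}{202504} \approx -0.018553 - 0.002736 i$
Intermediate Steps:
$a{\left(R,Z \right)} = - \frac{1}{2}$ ($a{\left(R,Z \right)} = \left(-1\right) \frac{1}{2} = - \frac{1}{2}$)
$Y{\left(k,o \right)} = -52$ ($Y{\left(k,o \right)} = - 4 \left(\left(-1\right) \left(-13\right)\right) = \left(-4\right) 13 = -52$)
$s = -52$
$E = i \sqrt{306982}$ ($E = \sqrt{-306982} = i \sqrt{306982} \approx 554.06 i$)
$\frac{\left(94 + s\right) \left(-169\right)}{382589} + \frac{E}{-202504} = \frac{\left(94 - 52\right) \left(-169\right)}{382589} + \frac{i \sqrt{306982}}{-202504} = 42 \left(-169\right) \frac{1}{382589} + i \sqrt{306982} \left(- \frac{1}{202504}\right) = \left(-7098\right) \frac{1}{382589} - \frac{i \sqrt{306982}}{202504} = - \frac{7098}{382589} - \frac{i \sqrt{306982}}{202504}$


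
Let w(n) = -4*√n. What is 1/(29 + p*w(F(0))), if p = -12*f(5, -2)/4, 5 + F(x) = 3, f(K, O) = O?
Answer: 29/1993 + 24*I*√2/1993 ≈ 0.014551 + 0.01703*I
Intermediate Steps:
F(x) = -2 (F(x) = -5 + 3 = -2)
p = 6 (p = -(-24)/4 = -12*(-½) = 6)
1/(29 + p*w(F(0))) = 1/(29 + 6*(-4*I*√2)) = 1/(29 - 24*I*√2)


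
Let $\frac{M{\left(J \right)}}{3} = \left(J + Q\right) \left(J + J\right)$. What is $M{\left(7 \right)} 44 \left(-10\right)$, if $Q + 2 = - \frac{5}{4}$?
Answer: $-69300$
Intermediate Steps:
$Q = - \frac{13}{4}$ ($Q = -2 - \frac{5}{4} = - \frac{13}{4} \approx -3.25$)
$M{\left(J \right)} = 6 J \left(- \frac{13}{4} + J\right)$ ($M{\left(J \right)} = 3 \left(J - \frac{13}{4}\right) \left(J + J\right) = 3 \left(- \frac{13}{4} + J\right) 2 J = 3 \cdot 2 J \left(- \frac{13}{4} + J\right) = 6 J \left(- \frac{13}{4} + J\right)$)
$M{\left(7 \right)} 44 \left(-10\right) = \frac{3}{2} \cdot 7 \left(-13 + 4 \cdot 7\right) 44 \left(-10\right) = \frac{3}{2} \cdot 7 \left(-13 + 28\right) 44 \left(-10\right) = \frac{3}{2} \cdot 7 \cdot 15 \cdot 44 \left(-10\right) = \frac{315}{2} \cdot 44 \left(-10\right) = 6930 \left(-10\right) = -69300$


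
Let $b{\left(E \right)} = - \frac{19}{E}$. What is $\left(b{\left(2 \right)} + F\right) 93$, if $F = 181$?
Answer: $\frac{31899}{2} \approx 15950.0$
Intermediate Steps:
$\left(b{\left(2 \right)} + F\right) 93 = \left(- \frac{19}{2} + 181\right) 93 = \frac{343}{2} \cdot 93 = \frac{31899}{2}$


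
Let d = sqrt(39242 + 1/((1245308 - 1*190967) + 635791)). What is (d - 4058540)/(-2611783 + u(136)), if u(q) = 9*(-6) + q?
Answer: 4058540/2611701 - sqrt(3113794030448965)/735686572422 ≈ 1.5539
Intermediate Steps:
u(q) = -54 + q
d = 3*sqrt(3113794030448965)/845066 (d = sqrt(39242 + 1/((1245308 - 190967) + 635791)) = sqrt(39242 + 1/(1054341 + 635791)) = sqrt(39242 + 1/1690132) = sqrt(66324159945/1690132) = 3*sqrt(3113794030448965)/845066 ≈ 198.10)
(d - 4058540)/(-2611783 + u(136)) = (3*sqrt(3113794030448965)/845066 - 4058540)/(-2611783 + (-54 + 136)) = (-4058540 + 3*sqrt(3113794030448965)/845066)/(-2611783 + 82) = (-4058540 + 3*sqrt(3113794030448965)/845066)/(-2611701) = (-4058540 + 3*sqrt(3113794030448965)/845066)*(-1/2611701) = 4058540/2611701 - sqrt(3113794030448965)/735686572422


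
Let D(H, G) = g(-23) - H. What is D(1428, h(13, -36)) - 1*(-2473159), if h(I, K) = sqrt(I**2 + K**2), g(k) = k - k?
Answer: 2471731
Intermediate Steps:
g(k) = 0
D(H, G) = -H (D(H, G) = 0 - H = -H)
D(1428, h(13, -36)) - 1*(-2473159) = -1*1428 - 1*(-2473159) = -1428 + 2473159 = 2471731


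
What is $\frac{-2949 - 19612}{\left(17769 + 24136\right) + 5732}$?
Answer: $- \frac{22561}{47637} \approx -0.4736$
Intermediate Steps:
$\frac{-2949 - 19612}{\left(17769 + 24136\right) + 5732} = - \frac{22561}{41905 + 5732} = - \frac{22561}{47637}$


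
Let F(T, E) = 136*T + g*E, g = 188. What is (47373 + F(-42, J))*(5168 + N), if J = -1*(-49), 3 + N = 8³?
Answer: 288806021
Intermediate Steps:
N = 509 (N = -3 + 8³ = -3 + 512 = 509)
J = 49
F(T, E) = 136*T + 188*E
(47373 + F(-42, J))*(5168 + N) = (47373 + (136*(-42) + 188*49))*(5168 + 509) = (47373 + (-5712 + 9212))*5677 = (47373 + 3500)*5677 = 50873*5677 = 288806021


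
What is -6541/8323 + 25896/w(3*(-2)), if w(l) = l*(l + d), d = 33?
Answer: -36098675/224721 ≈ -160.64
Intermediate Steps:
w(l) = l*(33 + l) (w(l) = l*(l + 33) = l*(33 + l))
-6541/8323 + 25896/w(3*(-2)) = -6541/8323 + 25896/(((3*(-2))*(33 + 3*(-2)))) = -6541*1/8323 + 25896/((-6*(33 - 6))) = -6541/8323 + 25896/((-6*27)) = -6541/8323 + 25896/(-162) = -6541/8323 + 25896*(-1/162) = -6541/8323 - 4316/27 = -36098675/224721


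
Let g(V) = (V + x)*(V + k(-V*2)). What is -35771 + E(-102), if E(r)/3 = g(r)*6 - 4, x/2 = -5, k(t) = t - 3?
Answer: -235367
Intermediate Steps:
k(t) = -3 + t
x = -10 (x = 2*(-5) = -10)
g(V) = (-10 + V)*(-3 - V) (g(V) = (V - 10)*(V + (-3 - V*2)) = (-10 + V)*(V + (-3 - 2*V)) = (-10 + V)*(-3 - V))
E(r) = 528 - 18*r² + 126*r (E(r) = 3*((30 - r² + 7*r)*6 - 4) = 3*((180 - 6*r² + 42*r) - 4) = 3*(176 - 6*r² + 42*r) = 528 - 18*r² + 126*r)
-35771 + E(-102) = -35771 + (528 - 18*(-102)² + 126*(-102)) = -35771 + (528 - 18*10404 - 12852) = -35771 + (528 - 187272 - 12852) = -35771 - 199596 = -235367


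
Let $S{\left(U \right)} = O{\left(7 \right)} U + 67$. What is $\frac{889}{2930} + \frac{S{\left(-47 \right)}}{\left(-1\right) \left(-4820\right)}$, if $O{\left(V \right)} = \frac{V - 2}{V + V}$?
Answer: $\frac{6204951}{19771640} \approx 0.31383$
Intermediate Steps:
$O{\left(V \right)} = \frac{-2 + V}{2 V}$
$S{\left(U \right)} = 67 + \frac{5 U}{14}$ ($S{\left(U \right)} = \frac{-2 + 7}{2 \cdot 7} U + 67 = \frac{1}{2} \cdot \frac{1}{7} \cdot 5 U + 67 = \frac{5 U}{14} + 67 = 67 + \frac{5 U}{14}$)
$\frac{889}{2930} + \frac{S{\left(-47 \right)}}{\left(-1\right) \left(-4820\right)} = \frac{889}{2930} + \frac{67 + \frac{5}{14} \left(-47\right)}{\left(-1\right) \left(-4820\right)} = 889 \cdot \frac{1}{2930} + \frac{67 - \frac{235}{14}}{4820} = \frac{889}{2930} + \frac{703}{14} \cdot \frac{1}{4820} = \frac{889}{2930} + \frac{703}{67480} = \frac{6204951}{19771640}$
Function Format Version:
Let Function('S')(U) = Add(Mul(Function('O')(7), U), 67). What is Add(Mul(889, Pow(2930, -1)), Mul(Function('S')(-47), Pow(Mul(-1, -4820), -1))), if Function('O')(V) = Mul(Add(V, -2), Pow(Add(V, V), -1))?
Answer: Rational(6204951, 19771640) ≈ 0.31383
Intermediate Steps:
Function('O')(V) = Mul(Rational(1, 2), Pow(V, -1), Add(-2, V)) (Function('O')(V) = Mul(Add(-2, V), Pow(Mul(2, V), -1)) = Mul(Add(-2, V), Mul(Rational(1, 2), Pow(V, -1))) = Mul(Rational(1, 2), Pow(V, -1), Add(-2, V)))
Function('S')(U) = Add(67, Mul(Rational(5, 14), U)) (Function('S')(U) = Add(Mul(Mul(Rational(1, 2), Pow(7, -1), Add(-2, 7)), U), 67) = Add(Mul(Mul(Rational(1, 2), Rational(1, 7), 5), U), 67) = Add(Mul(Rational(5, 14), U), 67) = Add(67, Mul(Rational(5, 14), U)))
Add(Mul(889, Pow(2930, -1)), Mul(Function('S')(-47), Pow(Mul(-1, -4820), -1))) = Add(Mul(889, Pow(2930, -1)), Mul(Add(67, Mul(Rational(5, 14), -47)), Pow(Mul(-1, -4820), -1))) = Add(Mul(889, Rational(1, 2930)), Mul(Add(67, Rational(-235, 14)), Pow(4820, -1))) = Add(Rational(889, 2930), Mul(Rational(703, 14), Rational(1, 4820))) = Add(Rational(889, 2930), Rational(703, 67480)) = Rational(6204951, 19771640)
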